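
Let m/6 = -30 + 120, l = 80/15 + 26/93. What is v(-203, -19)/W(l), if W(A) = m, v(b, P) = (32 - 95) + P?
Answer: -41/270 ≈ -0.15185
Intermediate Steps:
v(b, P) = -63 + P
l = 174/31 (l = 80*(1/15) + 26*(1/93) = 16/3 + 26/93 = 174/31 ≈ 5.6129)
m = 540 (m = 6*(-30 + 120) = 6*90 = 540)
W(A) = 540
v(-203, -19)/W(l) = (-63 - 19)/540 = -82*1/540 = -41/270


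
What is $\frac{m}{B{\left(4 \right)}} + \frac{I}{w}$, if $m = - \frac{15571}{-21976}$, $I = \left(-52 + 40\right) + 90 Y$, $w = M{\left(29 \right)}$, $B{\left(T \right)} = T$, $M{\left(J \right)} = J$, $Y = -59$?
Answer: $- \frac{467373529}{2549216} \approx -183.34$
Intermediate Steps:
$w = 29$
$I = -5322$ ($I = \left(-52 + 40\right) + 90 \left(-59\right) = -12 - 5310 = -5322$)
$m = \frac{15571}{21976}$ ($m = \left(-15571\right) \left(- \frac{1}{21976}\right) = \frac{15571}{21976} \approx 0.70855$)
$\frac{m}{B{\left(4 \right)}} + \frac{I}{w} = \frac{15571}{21976 \cdot 4} - \frac{5322}{29} = \frac{15571}{21976} \cdot \frac{1}{4} - \frac{5322}{29} = \frac{15571}{87904} - \frac{5322}{29} = - \frac{467373529}{2549216}$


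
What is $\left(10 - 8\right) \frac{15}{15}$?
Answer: $2$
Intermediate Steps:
$\left(10 - 8\right) \frac{15}{15} = 2 \cdot 15 \cdot \frac{1}{15} = 2 \cdot 1 = 2$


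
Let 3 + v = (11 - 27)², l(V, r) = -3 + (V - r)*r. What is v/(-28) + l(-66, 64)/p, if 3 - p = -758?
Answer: -425577/21308 ≈ -19.973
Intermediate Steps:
p = 761 (p = 3 - 1*(-758) = 3 + 758 = 761)
l(V, r) = -3 + r*(V - r)
v = 253 (v = -3 + (11 - 27)² = -3 + (-16)² = -3 + 256 = 253)
v/(-28) + l(-66, 64)/p = 253/(-28) + (-3 - 1*64² - 66*64)/761 = 253*(-1/28) + (-3 - 1*4096 - 4224)*(1/761) = -253/28 + (-3 - 4096 - 4224)*(1/761) = -253/28 - 8323*1/761 = -253/28 - 8323/761 = -425577/21308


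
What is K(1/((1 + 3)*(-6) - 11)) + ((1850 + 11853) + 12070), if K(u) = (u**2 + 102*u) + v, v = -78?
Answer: 31472806/1225 ≈ 25692.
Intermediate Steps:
K(u) = -78 + u**2 + 102*u (K(u) = (u**2 + 102*u) - 78 = -78 + u**2 + 102*u)
K(1/((1 + 3)*(-6) - 11)) + ((1850 + 11853) + 12070) = (-78 + (1/((1 + 3)*(-6) - 11))**2 + 102/((1 + 3)*(-6) - 11)) + ((1850 + 11853) + 12070) = (-78 + (1/(4*(-6) - 11))**2 + 102/(4*(-6) - 11)) + (13703 + 12070) = (-78 + (1/(-24 - 11))**2 + 102/(-24 - 11)) + 25773 = (-78 + (1/(-35))**2 + 102/(-35)) + 25773 = (-78 + (-1/35)**2 + 102*(-1/35)) + 25773 = (-78 + 1/1225 - 102/35) + 25773 = -99119/1225 + 25773 = 31472806/1225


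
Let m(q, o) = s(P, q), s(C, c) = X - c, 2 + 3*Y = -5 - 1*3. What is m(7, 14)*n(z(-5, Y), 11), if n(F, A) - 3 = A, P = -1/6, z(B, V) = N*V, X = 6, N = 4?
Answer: -14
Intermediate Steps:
Y = -10/3 (Y = -2/3 + (-5 - 1*3)/3 = -2/3 + (-5 - 3)/3 = -2/3 + (1/3)*(-8) = -2/3 - 8/3 = -10/3 ≈ -3.3333)
z(B, V) = 4*V
P = -1/6 (P = -1*1/6 = -1/6 ≈ -0.16667)
s(C, c) = 6 - c
n(F, A) = 3 + A
m(q, o) = 6 - q
m(7, 14)*n(z(-5, Y), 11) = (6 - 1*7)*(3 + 11) = (6 - 7)*14 = -1*14 = -14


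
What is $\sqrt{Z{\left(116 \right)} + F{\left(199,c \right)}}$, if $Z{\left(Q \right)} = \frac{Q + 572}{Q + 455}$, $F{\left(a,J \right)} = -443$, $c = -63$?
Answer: $\frac{i \sqrt{144043315}}{571} \approx 21.019 i$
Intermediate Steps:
$Z{\left(Q \right)} = \frac{572 + Q}{455 + Q}$
$\sqrt{Z{\left(116 \right)} + F{\left(199,c \right)}} = \sqrt{\frac{572 + 116}{455 + 116} - 443} = \sqrt{\frac{1}{571} \cdot 688 - 443} = \sqrt{\frac{688}{571} - 443} = \sqrt{- \frac{252265}{571}} = \frac{i \sqrt{144043315}}{571}$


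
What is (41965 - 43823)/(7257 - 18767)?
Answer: 929/5755 ≈ 0.16142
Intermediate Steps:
(41965 - 43823)/(7257 - 18767) = -1858/(-11510) = -1858*(-1/11510) = 929/5755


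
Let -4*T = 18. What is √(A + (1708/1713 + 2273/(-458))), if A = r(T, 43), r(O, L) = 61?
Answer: √35105974166586/784554 ≈ 7.5521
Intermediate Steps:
T = -9/2 (T = -¼*18 = -9/2 ≈ -4.5000)
A = 61
√(A + (1708/1713 + 2273/(-458))) = √(61 + (1708/1713 + 2273/(-458))) = √(61 + (1708*(1/1713) + 2273*(-1/458))) = √(61 + (1708/1713 - 2273/458)) = √(61 - 3111385/784554) = √(44746409/784554) = √35105974166586/784554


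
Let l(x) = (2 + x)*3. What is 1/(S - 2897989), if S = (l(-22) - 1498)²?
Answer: -1/470625 ≈ -2.1248e-6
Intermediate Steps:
l(x) = 6 + 3*x
S = 2427364 (S = ((6 + 3*(-22)) - 1498)² = ((6 - 66) - 1498)² = (-60 - 1498)² = (-1558)² = 2427364)
1/(S - 2897989) = 1/(2427364 - 2897989) = 1/(-470625) = -1/470625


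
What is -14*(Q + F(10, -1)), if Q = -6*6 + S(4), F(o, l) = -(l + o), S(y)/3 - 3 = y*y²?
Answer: -2184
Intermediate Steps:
S(y) = 9 + 3*y³ (S(y) = 9 + 3*(y*y²) = 9 + 3*y³)
F(o, l) = -l - o
Q = 165 (Q = -6*6 + (9 + 3*4³) = -36 + (9 + 3*64) = -36 + (9 + 192) = -36 + 201 = 165)
-14*(Q + F(10, -1)) = -14*(165 + (-1*(-1) - 1*10)) = -14*(165 + (1 - 10)) = -14*(165 - 9) = -14*156 = -2184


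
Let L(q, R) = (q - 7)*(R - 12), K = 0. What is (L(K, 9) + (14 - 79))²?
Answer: 1936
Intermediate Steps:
L(q, R) = (-12 + R)*(-7 + q) (L(q, R) = (-7 + q)*(-12 + R) = (-12 + R)*(-7 + q))
(L(K, 9) + (14 - 79))² = ((84 - 12*0 - 7*9 + 9*0) + (14 - 79))² = ((84 + 0 - 63 + 0) - 65)² = (21 - 65)² = (-44)² = 1936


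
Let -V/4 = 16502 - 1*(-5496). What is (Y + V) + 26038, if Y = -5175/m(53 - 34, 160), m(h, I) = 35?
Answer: -434713/7 ≈ -62102.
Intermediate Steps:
V = -87992 (V = -4*(16502 - 1*(-5496)) = -4*(16502 + 5496) = -4*21998 = -87992)
Y = -1035/7 (Y = -5175/35 = -5175*1/35 = -1035/7 ≈ -147.86)
(Y + V) + 26038 = (-1035/7 - 87992) + 26038 = -616979/7 + 26038 = -434713/7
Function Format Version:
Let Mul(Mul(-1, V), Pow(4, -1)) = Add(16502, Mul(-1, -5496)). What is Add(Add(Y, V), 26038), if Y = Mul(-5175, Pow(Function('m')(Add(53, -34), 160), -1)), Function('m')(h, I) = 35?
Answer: Rational(-434713, 7) ≈ -62102.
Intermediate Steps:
V = -87992 (V = Mul(-4, Add(16502, Mul(-1, -5496))) = Mul(-4, Add(16502, 5496)) = Mul(-4, 21998) = -87992)
Y = Rational(-1035, 7) (Y = Mul(-5175, Pow(35, -1)) = Mul(-5175, Rational(1, 35)) = Rational(-1035, 7) ≈ -147.86)
Add(Add(Y, V), 26038) = Add(Add(Rational(-1035, 7), -87992), 26038) = Add(Rational(-616979, 7), 26038) = Rational(-434713, 7)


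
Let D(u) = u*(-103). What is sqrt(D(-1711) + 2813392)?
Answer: 5*sqrt(119585) ≈ 1729.1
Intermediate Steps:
D(u) = -103*u
sqrt(D(-1711) + 2813392) = sqrt(-103*(-1711) + 2813392) = sqrt(176233 + 2813392) = sqrt(2989625) = 5*sqrt(119585)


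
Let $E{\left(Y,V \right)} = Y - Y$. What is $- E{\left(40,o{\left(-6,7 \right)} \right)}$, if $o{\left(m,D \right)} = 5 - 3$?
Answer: $0$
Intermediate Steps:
$o{\left(m,D \right)} = 2$
$E{\left(Y,V \right)} = 0$
$- E{\left(40,o{\left(-6,7 \right)} \right)} = \left(-1\right) 0 = 0$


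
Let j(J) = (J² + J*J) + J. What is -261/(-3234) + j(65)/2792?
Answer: 4711037/1504888 ≈ 3.1305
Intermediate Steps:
j(J) = J + 2*J² (j(J) = (J² + J²) + J = 2*J² + J = J + 2*J²)
-261/(-3234) + j(65)/2792 = -261/(-3234) + (65*(1 + 2*65))/2792 = -261*(-1/3234) + (65*(1 + 130))*(1/2792) = 87/1078 + (65*131)*(1/2792) = 87/1078 + 8515*(1/2792) = 87/1078 + 8515/2792 = 4711037/1504888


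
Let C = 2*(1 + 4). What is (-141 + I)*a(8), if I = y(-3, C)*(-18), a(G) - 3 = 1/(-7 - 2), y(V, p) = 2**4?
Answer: -3718/3 ≈ -1239.3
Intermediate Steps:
C = 10 (C = 2*5 = 10)
y(V, p) = 16
a(G) = 26/9 (a(G) = 3 + 1/(-7 - 2) = 3 + 1/(-9) = 3 - 1/9 = 26/9)
I = -288 (I = 16*(-18) = -288)
(-141 + I)*a(8) = (-141 - 288)*(26/9) = -429*26/9 = -3718/3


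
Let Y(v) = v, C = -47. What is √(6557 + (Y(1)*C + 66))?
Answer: 4*√411 ≈ 81.093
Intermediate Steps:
√(6557 + (Y(1)*C + 66)) = √(6557 + (1*(-47) + 66)) = √(6557 + (-47 + 66)) = √(6557 + 19) = √6576 = 4*√411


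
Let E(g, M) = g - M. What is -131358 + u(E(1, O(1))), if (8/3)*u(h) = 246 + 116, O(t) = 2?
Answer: -524889/4 ≈ -1.3122e+5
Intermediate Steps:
u(h) = 543/4 (u(h) = 3*(246 + 116)/8 = (3/8)*362 = 543/4)
-131358 + u(E(1, O(1))) = -131358 + 543/4 = -524889/4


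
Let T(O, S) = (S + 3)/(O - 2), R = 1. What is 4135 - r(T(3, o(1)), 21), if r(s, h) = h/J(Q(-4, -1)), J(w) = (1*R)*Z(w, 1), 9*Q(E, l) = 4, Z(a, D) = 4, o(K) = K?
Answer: 16519/4 ≈ 4129.8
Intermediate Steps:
Q(E, l) = 4/9 (Q(E, l) = (⅑)*4 = 4/9)
J(w) = 4 (J(w) = (1*1)*4 = 1*4 = 4)
T(O, S) = (3 + S)/(-2 + O)
r(s, h) = h/4
4135 - r(T(3, o(1)), 21) = 4135 - 21/4 = 16519/4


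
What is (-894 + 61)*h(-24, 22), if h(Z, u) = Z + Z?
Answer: 39984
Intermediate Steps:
h(Z, u) = 2*Z
(-894 + 61)*h(-24, 22) = (-894 + 61)*(2*(-24)) = -833*(-48) = 39984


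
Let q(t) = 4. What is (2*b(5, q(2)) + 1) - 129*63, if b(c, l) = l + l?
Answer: -8110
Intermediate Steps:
b(c, l) = 2*l
(2*b(5, q(2)) + 1) - 129*63 = (2*(2*4) + 1) - 129*63 = (2*8 + 1) - 8127 = (16 + 1) - 8127 = 17 - 8127 = -8110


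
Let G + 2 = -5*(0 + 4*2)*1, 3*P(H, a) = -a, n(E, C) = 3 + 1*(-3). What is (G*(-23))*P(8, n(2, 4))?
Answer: 0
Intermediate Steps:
n(E, C) = 0 (n(E, C) = 3 - 3 = 0)
P(H, a) = -a/3 (P(H, a) = (-a)/3 = -a/3)
G = -42 (G = -2 - 5*(0 + 4*2)*1 = -2 - 5*(0 + 8)*1 = -2 - 5*8*1 = -2 - 40*1 = -2 - 40 = -42)
(G*(-23))*P(8, n(2, 4)) = (-42*(-23))*(-⅓*0) = 966*0 = 0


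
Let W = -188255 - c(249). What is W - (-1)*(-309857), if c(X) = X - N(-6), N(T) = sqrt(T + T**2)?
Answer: -498361 + sqrt(30) ≈ -4.9836e+5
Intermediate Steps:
c(X) = X - sqrt(30) (c(X) = X - sqrt(-6*(1 - 6)) = X - sqrt(-6*(-5)) = X - sqrt(30))
W = -188504 + sqrt(30) (W = -188255 - (249 - sqrt(30)) = -188255 + (-249 + sqrt(30)) = -188504 + sqrt(30) ≈ -1.8850e+5)
W - (-1)*(-309857) = (-188504 + sqrt(30)) - (-1)*(-309857) = (-188504 + sqrt(30)) - 1*309857 = (-188504 + sqrt(30)) - 309857 = -498361 + sqrt(30)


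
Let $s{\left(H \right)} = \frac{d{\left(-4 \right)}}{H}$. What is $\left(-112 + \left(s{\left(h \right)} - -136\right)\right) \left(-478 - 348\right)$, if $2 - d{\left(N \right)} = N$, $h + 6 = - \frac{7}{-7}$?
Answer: $- \frac{94164}{5} \approx -18833.0$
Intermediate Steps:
$h = -5$ ($h = -6 - \frac{7}{-7} = -6 - -1 = -6 + 1 = -5$)
$d{\left(N \right)} = 2 - N$
$s{\left(H \right)} = \frac{6}{H}$ ($s{\left(H \right)} = \frac{2 - -4}{H} = \frac{2 + 4}{H} = \frac{6}{H}$)
$\left(-112 + \left(s{\left(h \right)} - -136\right)\right) \left(-478 - 348\right) = \left(-112 + \left(\frac{6}{-5} - -136\right)\right) \left(-478 - 348\right) = \left(-112 + \left(6 \left(- \frac{1}{5}\right) + 136\right)\right) \left(-826\right) = \left(-112 + \left(- \frac{6}{5} + 136\right)\right) \left(-826\right) = \left(-112 + \frac{674}{5}\right) \left(-826\right) = \frac{114}{5} \left(-826\right) = - \frac{94164}{5}$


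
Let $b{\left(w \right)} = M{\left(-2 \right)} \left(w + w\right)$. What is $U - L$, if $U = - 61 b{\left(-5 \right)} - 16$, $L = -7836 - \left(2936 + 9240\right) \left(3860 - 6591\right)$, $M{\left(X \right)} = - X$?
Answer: $-33243616$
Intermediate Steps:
$b{\left(w \right)} = 4 w$ ($b{\left(w \right)} = \left(-1\right) \left(-2\right) \left(w + w\right) = 2 \cdot 2 w = 4 w$)
$L = 33244820$ ($L = -7836 - 12176 \left(-2731\right) = -7836 - -33252656 = -7836 + 33252656 = 33244820$)
$U = 1204$ ($U = - 61 \cdot 4 \left(-5\right) - 16 = \left(-61\right) \left(-20\right) - 16 = 1220 - 16 = 1204$)
$U - L = 1204 - 33244820 = -33243616$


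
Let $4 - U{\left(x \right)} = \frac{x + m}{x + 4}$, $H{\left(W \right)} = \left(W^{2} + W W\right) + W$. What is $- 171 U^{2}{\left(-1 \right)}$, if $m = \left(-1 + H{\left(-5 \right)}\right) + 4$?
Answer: $-23275$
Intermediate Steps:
$H{\left(W \right)} = W + 2 W^{2}$ ($H{\left(W \right)} = \left(W^{2} + W^{2}\right) + W = 2 W^{2} + W = W + 2 W^{2}$)
$m = 48$ ($m = \left(-1 - 5 \left(1 + 2 \left(-5\right)\right)\right) + 4 = \left(-1 - 5 \left(1 - 10\right)\right) + 4 = \left(-1 - -45\right) + 4 = \left(-1 + 45\right) + 4 = 44 + 4 = 48$)
$U{\left(x \right)} = 4 - \frac{48 + x}{4 + x}$ ($U{\left(x \right)} = 4 - \frac{x + 48}{x + 4} = 4 - \frac{48 + x}{4 + x}$)
$- 171 U^{2}{\left(-1 \right)} = - 171 \left(\frac{-32 + 3 \left(-1\right)}{4 - 1}\right)^{2} = - 171 \left(\frac{-32 - 3}{3}\right)^{2} = - 171 \left(\frac{1}{3} \left(-35\right)\right)^{2} = - 171 \left(- \frac{35}{3}\right)^{2} = \left(-171\right) \frac{1225}{9} = -23275$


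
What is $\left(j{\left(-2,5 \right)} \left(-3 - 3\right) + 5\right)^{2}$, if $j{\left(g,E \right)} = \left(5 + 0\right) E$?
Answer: $21025$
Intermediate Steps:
$j{\left(g,E \right)} = 5 E$
$\left(j{\left(-2,5 \right)} \left(-3 - 3\right) + 5\right)^{2} = \left(5 \cdot 5 \left(-3 - 3\right) + 5\right)^{2} = \left(25 \left(-6\right) + 5\right)^{2} = \left(-150 + 5\right)^{2} = \left(-145\right)^{2} = 21025$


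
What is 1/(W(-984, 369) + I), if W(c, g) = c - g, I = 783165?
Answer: 1/781812 ≈ 1.2791e-6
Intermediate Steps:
1/(W(-984, 369) + I) = 1/((-984 - 1*369) + 783165) = 1/((-984 - 369) + 783165) = 1/(-1353 + 783165) = 1/781812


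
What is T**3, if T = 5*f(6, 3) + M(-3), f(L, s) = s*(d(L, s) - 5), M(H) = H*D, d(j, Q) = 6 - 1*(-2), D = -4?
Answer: 185193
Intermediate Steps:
d(j, Q) = 8 (d(j, Q) = 6 + 2 = 8)
M(H) = -4*H (M(H) = H*(-4) = -4*H)
f(L, s) = 3*s (f(L, s) = s*(8 - 5) = s*3 = 3*s)
T = 57 (T = 5*(3*3) - 4*(-3) = 5*9 + 12 = 45 + 12 = 57)
T**3 = 57**3 = 185193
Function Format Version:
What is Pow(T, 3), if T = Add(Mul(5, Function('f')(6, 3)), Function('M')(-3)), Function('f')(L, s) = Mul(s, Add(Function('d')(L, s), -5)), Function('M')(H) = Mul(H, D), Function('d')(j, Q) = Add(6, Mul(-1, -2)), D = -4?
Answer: 185193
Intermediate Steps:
Function('d')(j, Q) = 8 (Function('d')(j, Q) = Add(6, 2) = 8)
Function('M')(H) = Mul(-4, H) (Function('M')(H) = Mul(H, -4) = Mul(-4, H))
Function('f')(L, s) = Mul(3, s) (Function('f')(L, s) = Mul(s, Add(8, -5)) = Mul(s, 3) = Mul(3, s))
T = 57 (T = Add(Mul(5, Mul(3, 3)), Mul(-4, -3)) = Add(Mul(5, 9), 12) = Add(45, 12) = 57)
Pow(T, 3) = Pow(57, 3) = 185193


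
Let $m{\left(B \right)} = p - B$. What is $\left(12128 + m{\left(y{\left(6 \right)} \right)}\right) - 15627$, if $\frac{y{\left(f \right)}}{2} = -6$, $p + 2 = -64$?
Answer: $-3553$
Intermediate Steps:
$p = -66$ ($p = -2 - 64 = -66$)
$y{\left(f \right)} = -12$ ($y{\left(f \right)} = 2 \left(-6\right) = -12$)
$m{\left(B \right)} = -66 - B$
$\left(12128 + m{\left(y{\left(6 \right)} \right)}\right) - 15627 = \left(12128 - 54\right) - 15627 = 12074 - 15627 = -3553$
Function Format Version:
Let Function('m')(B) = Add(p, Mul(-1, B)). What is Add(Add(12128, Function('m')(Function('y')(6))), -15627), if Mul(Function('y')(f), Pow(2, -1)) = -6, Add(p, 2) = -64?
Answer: -3553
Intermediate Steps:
p = -66 (p = Add(-2, -64) = -66)
Function('y')(f) = -12 (Function('y')(f) = Mul(2, -6) = -12)
Function('m')(B) = Add(-66, Mul(-1, B))
Add(Add(12128, Function('m')(Function('y')(6))), -15627) = Add(Add(12128, Add(-66, Mul(-1, -12))), -15627) = Add(Add(12128, Add(-66, 12)), -15627) = Add(Add(12128, -54), -15627) = Add(12074, -15627) = -3553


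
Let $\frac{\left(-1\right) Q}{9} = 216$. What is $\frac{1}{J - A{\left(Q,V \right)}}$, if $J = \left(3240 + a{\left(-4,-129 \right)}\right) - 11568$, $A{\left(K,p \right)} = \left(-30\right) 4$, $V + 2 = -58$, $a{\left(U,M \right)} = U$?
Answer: $- \frac{1}{8212} \approx -0.00012177$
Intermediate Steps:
$Q = -1944$ ($Q = \left(-9\right) 216 = -1944$)
$V = -60$ ($V = -2 - 58 = -60$)
$A{\left(K,p \right)} = -120$
$J = -8332$ ($J = \left(3240 - 4\right) - 11568 = 3236 - 11568 = -8332$)
$\frac{1}{J - A{\left(Q,V \right)}} = \frac{1}{-8332 - -120} = \frac{1}{-8332 + 120} = \frac{1}{-8212} = - \frac{1}{8212}$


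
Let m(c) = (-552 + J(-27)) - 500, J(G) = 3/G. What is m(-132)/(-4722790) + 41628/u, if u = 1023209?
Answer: 1779091485101/43491611097990 ≈ 0.040907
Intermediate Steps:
m(c) = -9469/9 (m(c) = (-552 + 3/(-27)) - 500 = (-552 + 3*(-1/27)) - 500 = (-552 - ⅑) - 500 = -4969/9 - 500 = -9469/9)
m(-132)/(-4722790) + 41628/u = -9469/9/(-4722790) + 41628/1023209 = -9469/9*(-1/4722790) + 41628*(1/1023209) = 9469/42505110 + 41628/1023209 = 1779091485101/43491611097990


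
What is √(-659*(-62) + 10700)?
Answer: √51558 ≈ 227.06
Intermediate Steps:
√(-659*(-62) + 10700) = √(40858 + 10700) = √51558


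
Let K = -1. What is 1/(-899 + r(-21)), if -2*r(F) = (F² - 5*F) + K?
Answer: -2/2343 ≈ -0.00085361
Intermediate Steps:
r(F) = ½ - F²/2 + 5*F/2 (r(F) = -((F² - 5*F) - 1)/2 = -(-1 + F² - 5*F)/2 = ½ - F²/2 + 5*F/2)
1/(-899 + r(-21)) = 1/(-899 + (½ - ½*(-21)² + (5/2)*(-21))) = 1/(-899 + (½ - ½*441 - 105/2)) = 1/(-899 + (½ - 441/2 - 105/2)) = 1/(-899 - 545/2) = 1/(-2343/2) = -2/2343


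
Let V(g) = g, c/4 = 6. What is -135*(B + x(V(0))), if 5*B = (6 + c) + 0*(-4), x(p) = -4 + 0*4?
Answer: -270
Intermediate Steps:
c = 24 (c = 4*6 = 24)
x(p) = -4 (x(p) = -4 + 0 = -4)
B = 6 (B = ((6 + 24) + 0*(-4))/5 = (30 + 0)/5 = (1/5)*30 = 6)
-135*(B + x(V(0))) = -135*(6 - 4) = -135*2 = -270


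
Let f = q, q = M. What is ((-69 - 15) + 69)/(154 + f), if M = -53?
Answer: -15/101 ≈ -0.14851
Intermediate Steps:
q = -53
f = -53
((-69 - 15) + 69)/(154 + f) = ((-69 - 15) + 69)/(154 - 53) = (-84 + 69)/101 = (1/101)*(-15) = -15/101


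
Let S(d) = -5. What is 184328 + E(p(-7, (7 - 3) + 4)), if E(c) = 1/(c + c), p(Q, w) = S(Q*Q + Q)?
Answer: 1843279/10 ≈ 1.8433e+5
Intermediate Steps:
p(Q, w) = -5
E(c) = 1/(2*c)
184328 + E(p(-7, (7 - 3) + 4)) = 184328 + (½)/(-5) = 184328 + (½)*(-⅕) = 184328 - ⅒ = 1843279/10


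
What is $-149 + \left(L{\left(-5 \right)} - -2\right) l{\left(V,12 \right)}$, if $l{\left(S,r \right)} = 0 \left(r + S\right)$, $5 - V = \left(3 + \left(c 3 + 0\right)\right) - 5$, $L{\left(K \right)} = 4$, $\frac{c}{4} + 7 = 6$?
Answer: $-149$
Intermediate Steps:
$c = -4$ ($c = -28 + 4 \cdot 6 = -28 + 24 = -4$)
$V = 19$ ($V = 5 - \left(\left(3 + \left(\left(-4\right) 3 + 0\right)\right) - 5\right) = 5 - \left(\left(3 + \left(-12 + 0\right)\right) - 5\right) = 5 - \left(\left(3 - 12\right) - 5\right) = 5 - \left(-9 - 5\right) = 5 - -14 = 5 + 14 = 19$)
$l{\left(S,r \right)} = 0$ ($l{\left(S,r \right)} = 0 \left(S + r\right) = 0$)
$-149 + \left(L{\left(-5 \right)} - -2\right) l{\left(V,12 \right)} = -149 + \left(4 - -2\right) 0 = -149 + \left(4 + 2\right) 0 = -149 + 6 \cdot 0 = -149 + 0 = -149$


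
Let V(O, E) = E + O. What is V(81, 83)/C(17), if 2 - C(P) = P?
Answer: -164/15 ≈ -10.933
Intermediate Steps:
C(P) = 2 - P
V(81, 83)/C(17) = (83 + 81)/(2 - 1*17) = 164/(2 - 17) = 164/(-15) = 164*(-1/15) = -164/15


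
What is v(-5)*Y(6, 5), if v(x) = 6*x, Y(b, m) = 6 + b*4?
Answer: -900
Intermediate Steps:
Y(b, m) = 6 + 4*b
v(-5)*Y(6, 5) = (6*(-5))*(6 + 4*6) = -30*(6 + 24) = -30*30 = -900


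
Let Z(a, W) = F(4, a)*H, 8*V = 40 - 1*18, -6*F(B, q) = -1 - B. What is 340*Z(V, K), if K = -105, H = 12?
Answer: 3400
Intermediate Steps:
F(B, q) = ⅙ + B/6 (F(B, q) = -(-1 - B)/6 = ⅙ + B/6)
V = 11/4 (V = (40 - 1*18)/8 = (40 - 18)/8 = (⅛)*22 = 11/4 ≈ 2.7500)
Z(a, W) = 10 (Z(a, W) = (⅙ + (⅙)*4)*12 = (⅙ + ⅔)*12 = (⅚)*12 = 10)
340*Z(V, K) = 340*10 = 3400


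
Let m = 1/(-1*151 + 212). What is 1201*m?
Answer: 1201/61 ≈ 19.689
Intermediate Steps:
m = 1/61 (m = 1/(-151 + 212) = 1/61 ≈ 0.016393)
1201*m = 1201*(1/61) = 1201/61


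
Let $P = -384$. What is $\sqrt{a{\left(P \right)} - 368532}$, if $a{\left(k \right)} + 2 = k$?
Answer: $i \sqrt{368918} \approx 607.39 i$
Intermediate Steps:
$a{\left(k \right)} = -2 + k$
$\sqrt{a{\left(P \right)} - 368532} = \sqrt{\left(-2 - 384\right) - 368532} = \sqrt{-386 - 368532} = \sqrt{-368918} = i \sqrt{368918}$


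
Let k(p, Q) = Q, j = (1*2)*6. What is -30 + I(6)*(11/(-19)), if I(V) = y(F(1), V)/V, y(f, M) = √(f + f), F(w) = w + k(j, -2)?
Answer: -30 - 11*I*√2/114 ≈ -30.0 - 0.13646*I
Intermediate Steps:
j = 12 (j = 2*6 = 12)
F(w) = -2 + w (F(w) = w - 2 = -2 + w)
y(f, M) = √2*√f (y(f, M) = √(2*f) = √2*√f)
I(V) = I*√2/V (I(V) = (√2*√(-2 + 1))/V = (√2*√(-1))/V = (√2*I)/V = (I*√2)/V = I*√2/V)
-30 + I(6)*(11/(-19)) = -30 + (I*√2/6)*(11/(-19)) = -30 + (I*√2*(⅙))*(11*(-1/19)) = -30 + (I*√2/6)*(-11/19) = -30 - 11*I*√2/114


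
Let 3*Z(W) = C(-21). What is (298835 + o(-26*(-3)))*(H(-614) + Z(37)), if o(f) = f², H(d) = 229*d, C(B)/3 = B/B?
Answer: -42873135995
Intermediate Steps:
C(B) = 3 (C(B) = 3*(B/B) = 3*1 = 3)
Z(W) = 1 (Z(W) = (⅓)*3 = 1)
(298835 + o(-26*(-3)))*(H(-614) + Z(37)) = (298835 + (-26*(-3))²)*(229*(-614) + 1) = (298835 + 78²)*(-140606 + 1) = (298835 + 6084)*(-140605) = 304919*(-140605) = -42873135995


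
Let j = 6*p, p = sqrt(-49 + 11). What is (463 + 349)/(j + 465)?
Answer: 125860/72531 - 1624*I*sqrt(38)/72531 ≈ 1.7353 - 0.13802*I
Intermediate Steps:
p = I*sqrt(38) (p = sqrt(-38) = I*sqrt(38) ≈ 6.1644*I)
j = 6*I*sqrt(38) (j = 6*(I*sqrt(38)) = 6*I*sqrt(38) ≈ 36.987*I)
(463 + 349)/(j + 465) = (463 + 349)/(6*I*sqrt(38) + 465) = 812/(465 + 6*I*sqrt(38))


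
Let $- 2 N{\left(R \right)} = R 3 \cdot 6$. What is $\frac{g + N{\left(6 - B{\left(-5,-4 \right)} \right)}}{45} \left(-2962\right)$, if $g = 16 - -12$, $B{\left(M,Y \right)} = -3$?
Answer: $\frac{156986}{45} \approx 3488.6$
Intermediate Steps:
$g = 28$ ($g = 16 + 12 = 28$)
$N{\left(R \right)} = - 9 R$ ($N{\left(R \right)} = - \frac{R 3 \cdot 6}{2} = - \frac{3 R 6}{2} = - \frac{18 R}{2} = - 9 R$)
$\frac{g + N{\left(6 - B{\left(-5,-4 \right)} \right)}}{45} \left(-2962\right) = \frac{28 - 9 \left(6 - -3\right)}{45} \left(-2962\right) = \left(28 - 9 \left(6 + 3\right)\right) \frac{1}{45} \left(-2962\right) = \left(28 - 81\right) \frac{1}{45} \left(-2962\right) = \left(-53\right) \frac{1}{45} \left(-2962\right) = \left(- \frac{53}{45}\right) \left(-2962\right) = \frac{156986}{45}$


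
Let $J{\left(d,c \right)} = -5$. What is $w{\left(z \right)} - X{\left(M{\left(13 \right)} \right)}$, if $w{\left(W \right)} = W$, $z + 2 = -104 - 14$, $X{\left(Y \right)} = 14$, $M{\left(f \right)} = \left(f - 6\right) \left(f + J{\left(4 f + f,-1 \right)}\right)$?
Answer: $-134$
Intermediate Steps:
$M{\left(f \right)} = \left(-6 + f\right) \left(-5 + f\right)$ ($M{\left(f \right)} = \left(f - 6\right) \left(f - 5\right) = \left(-6 + f\right) \left(-5 + f\right)$)
$z = -120$ ($z = -2 - 118 = -120$)
$w{\left(z \right)} - X{\left(M{\left(13 \right)} \right)} = -120 - 14 = -134$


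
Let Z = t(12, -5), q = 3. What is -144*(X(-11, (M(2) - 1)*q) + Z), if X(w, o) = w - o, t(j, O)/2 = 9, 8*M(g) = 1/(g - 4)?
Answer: -1467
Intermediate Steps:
M(g) = 1/(8*(-4 + g)) (M(g) = 1/(8*(g - 4)) = 1/(8*(-4 + g)))
t(j, O) = 18 (t(j, O) = 2*9 = 18)
Z = 18
-144*(X(-11, (M(2) - 1)*q) + Z) = -144*((-11 - (1/(8*(-4 + 2)) - 1)*3) + 18) = -144*((-11 - ((⅛)/(-2) - 1)*3) + 18) = -144*((-11 - ((⅛)*(-½) - 1)*3) + 18) = -144*((-11 - (-1/16 - 1)*3) + 18) = -144*((-11 - (-17)*3/16) + 18) = -144*((-11 - 1*(-51/16)) + 18) = -144*((-11 + 51/16) + 18) = -144*(-125/16 + 18) = -144*163/16 = -1467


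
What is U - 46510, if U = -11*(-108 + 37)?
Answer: -45729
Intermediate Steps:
U = 781 (U = -11*(-71) = 781)
U - 46510 = 781 - 46510 = -45729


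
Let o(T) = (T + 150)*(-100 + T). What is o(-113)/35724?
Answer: -2627/11908 ≈ -0.22061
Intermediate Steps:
o(T) = (-100 + T)*(150 + T) (o(T) = (150 + T)*(-100 + T) = (-100 + T)*(150 + T))
o(-113)/35724 = (-15000 + (-113)² + 50*(-113))/35724 = (-15000 + 12769 - 5650)*(1/35724) = -7881*1/35724 = -2627/11908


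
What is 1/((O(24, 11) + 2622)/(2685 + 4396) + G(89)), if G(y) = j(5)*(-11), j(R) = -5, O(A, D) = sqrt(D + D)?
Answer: 2776297237/153724373907 - 7081*sqrt(22)/153724373907 ≈ 0.018060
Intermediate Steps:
O(A, D) = sqrt(2)*sqrt(D) (O(A, D) = sqrt(2*D) = sqrt(2)*sqrt(D))
G(y) = 55 (G(y) = -5*(-11) = 55)
1/((O(24, 11) + 2622)/(2685 + 4396) + G(89)) = 1/((sqrt(2)*sqrt(11) + 2622)/(2685 + 4396) + 55) = 1/((sqrt(22) + 2622)/7081 + 55) = 1/((2622 + sqrt(22))*(1/7081) + 55) = 1/((2622/7081 + sqrt(22)/7081) + 55) = 1/(392077/7081 + sqrt(22)/7081)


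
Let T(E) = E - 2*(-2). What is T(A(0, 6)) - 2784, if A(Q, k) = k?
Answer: -2774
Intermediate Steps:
T(E) = 4 + E (T(E) = E + 4 = 4 + E)
T(A(0, 6)) - 2784 = (4 + 6) - 2784 = 10 - 2784 = -2774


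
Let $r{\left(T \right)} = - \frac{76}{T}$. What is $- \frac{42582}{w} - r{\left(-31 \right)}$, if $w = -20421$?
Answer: $- \frac{77318}{211017} \approx -0.36641$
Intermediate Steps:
$- \frac{42582}{w} - r{\left(-31 \right)} = - \frac{42582}{-20421} - - \frac{76}{-31} = \left(-42582\right) \left(- \frac{1}{20421}\right) - \left(-76\right) \left(- \frac{1}{31}\right) = \frac{14194}{6807} - \frac{76}{31} = - \frac{77318}{211017}$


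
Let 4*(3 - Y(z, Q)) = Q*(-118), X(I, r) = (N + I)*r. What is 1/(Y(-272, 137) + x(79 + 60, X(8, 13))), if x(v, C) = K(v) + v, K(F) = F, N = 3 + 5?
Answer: 2/8645 ≈ 0.00023135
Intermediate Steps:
N = 8
X(I, r) = r*(8 + I) (X(I, r) = (8 + I)*r = r*(8 + I))
Y(z, Q) = 3 + 59*Q/2 (Y(z, Q) = 3 - Q*(-118)/4 = 3 - (-59)*Q/2 = 3 + 59*Q/2)
x(v, C) = 2*v (x(v, C) = v + v = 2*v)
1/(Y(-272, 137) + x(79 + 60, X(8, 13))) = 1/((3 + (59/2)*137) + 2*(79 + 60)) = 1/((3 + 8083/2) + 2*139) = 1/(8089/2 + 278) = 1/(8645/2) = 2/8645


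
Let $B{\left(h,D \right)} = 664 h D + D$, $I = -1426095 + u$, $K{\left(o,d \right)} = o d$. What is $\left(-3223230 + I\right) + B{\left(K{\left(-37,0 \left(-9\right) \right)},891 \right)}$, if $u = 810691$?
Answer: $-3837743$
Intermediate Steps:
$K{\left(o,d \right)} = d o$
$I = -615404$ ($I = -1426095 + 810691 = -615404$)
$B{\left(h,D \right)} = D + 664 D h$ ($B{\left(h,D \right)} = 664 D h + D = D + 664 D h$)
$\left(-3223230 + I\right) + B{\left(K{\left(-37,0 \left(-9\right) \right)},891 \right)} = \left(-3223230 - 615404\right) + 891 \left(1 + 664 \cdot 0 \left(-9\right) \left(-37\right)\right) = -3838634 + 891 \left(1 + 664 \cdot 0 \left(-37\right)\right) = -3838634 + 891 \left(1 + 664 \cdot 0\right) = -3838634 + 891 \left(1 + 0\right) = -3838634 + 891 \cdot 1 = -3838634 + 891 = -3837743$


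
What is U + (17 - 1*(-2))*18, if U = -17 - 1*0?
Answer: 325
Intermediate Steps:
U = -17 (U = -17 + 0 = -17)
U + (17 - 1*(-2))*18 = -17 + (17 - 1*(-2))*18 = -17 + (17 + 2)*18 = -17 + 19*18 = -17 + 342 = 325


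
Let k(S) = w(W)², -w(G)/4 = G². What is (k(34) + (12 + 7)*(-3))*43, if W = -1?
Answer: -1763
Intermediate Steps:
w(G) = -4*G²
k(S) = 16 (k(S) = (-4*(-1)²)² = (-4*1)² = (-4)² = 16)
(k(34) + (12 + 7)*(-3))*43 = (16 + (12 + 7)*(-3))*43 = (16 + 19*(-3))*43 = (16 - 57)*43 = -41*43 = -1763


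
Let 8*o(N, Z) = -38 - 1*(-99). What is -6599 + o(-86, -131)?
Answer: -52731/8 ≈ -6591.4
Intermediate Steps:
o(N, Z) = 61/8 (o(N, Z) = (-38 - 1*(-99))/8 = (-38 + 99)/8 = (⅛)*61 = 61/8)
-6599 + o(-86, -131) = -6599 + 61/8 = -52731/8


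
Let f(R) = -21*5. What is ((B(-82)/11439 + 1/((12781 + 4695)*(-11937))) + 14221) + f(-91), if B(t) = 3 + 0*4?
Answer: 3742781190228965/265144596252 ≈ 14116.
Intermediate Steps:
f(R) = -105
B(t) = 3 (B(t) = 3 + 0 = 3)
((B(-82)/11439 + 1/((12781 + 4695)*(-11937))) + 14221) + f(-91) = ((3/11439 + 1/((12781 + 4695)*(-11937))) + 14221) - 105 = ((3*(1/11439) - 1/11937/17476) + 14221) - 105 = ((1/3813 + (1/17476)*(-1/11937)) + 14221) - 105 = ((1/3813 - 1/208611012) + 14221) - 105 = (69535733/265144596252 + 14221) - 105 = 3770621372835425/265144596252 - 105 = 3742781190228965/265144596252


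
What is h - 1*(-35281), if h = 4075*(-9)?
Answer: -1394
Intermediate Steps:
h = -36675
h - 1*(-35281) = -36675 - 1*(-35281) = -36675 + 35281 = -1394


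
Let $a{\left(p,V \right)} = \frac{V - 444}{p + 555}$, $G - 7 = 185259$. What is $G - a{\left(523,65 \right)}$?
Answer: $\frac{199717127}{1078} \approx 1.8527 \cdot 10^{5}$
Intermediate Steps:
$G = 185266$ ($G = 7 + 185259 = 185266$)
$a{\left(p,V \right)} = \frac{-444 + V}{555 + p}$
$G - a{\left(523,65 \right)} = 185266 - \frac{-444 + 65}{555 + 523} = 185266 - \frac{1}{1078} \left(-379\right) = 185266 - - \frac{379}{1078} = 185266 + \frac{379}{1078} = \frac{199717127}{1078}$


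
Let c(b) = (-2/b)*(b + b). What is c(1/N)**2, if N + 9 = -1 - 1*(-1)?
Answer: 16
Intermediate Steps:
N = -9 (N = -9 + (-1 - 1*(-1)) = -9 + (-1 + 1) = -9 + 0 = -9)
c(b) = -4 (c(b) = (-2/b)*(2*b) = -4)
c(1/N)**2 = (-4)**2 = 16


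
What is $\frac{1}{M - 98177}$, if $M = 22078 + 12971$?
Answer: $- \frac{1}{63128} \approx -1.5841 \cdot 10^{-5}$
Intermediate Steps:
$M = 35049$
$\frac{1}{M - 98177} = \frac{1}{35049 - 98177} = \frac{1}{-63128} = - \frac{1}{63128}$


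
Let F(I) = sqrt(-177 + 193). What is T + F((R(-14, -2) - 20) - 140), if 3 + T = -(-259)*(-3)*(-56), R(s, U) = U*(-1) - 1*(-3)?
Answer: 43513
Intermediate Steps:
R(s, U) = 3 - U (R(s, U) = -U + 3 = 3 - U)
F(I) = 4 (F(I) = sqrt(16) = 4)
T = 43509 (T = -3 - (-259)*(-3)*(-56) = -3 - 37*21*(-56) = -3 - 777*(-56) = -3 + 43512 = 43509)
T + F((R(-14, -2) - 20) - 140) = 43509 + 4 = 43513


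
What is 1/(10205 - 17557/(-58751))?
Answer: 58751/599571512 ≈ 9.7988e-5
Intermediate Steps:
1/(10205 - 17557/(-58751)) = 1/(10205 - 17557*(-1/58751)) = 1/(10205 + 17557/58751) = 1/(599571512/58751) = 58751/599571512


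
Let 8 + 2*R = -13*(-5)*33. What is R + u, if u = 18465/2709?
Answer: 1942021/1806 ≈ 1075.3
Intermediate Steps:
u = 6155/903 (u = 18465*(1/2709) = 6155/903 ≈ 6.8162)
R = 2137/2 (R = -4 + (-13*(-5)*33)/2 = -4 + (65*33)/2 = -4 + (½)*2145 = -4 + 2145/2 = 2137/2 ≈ 1068.5)
R + u = 2137/2 + 6155/903 = 1942021/1806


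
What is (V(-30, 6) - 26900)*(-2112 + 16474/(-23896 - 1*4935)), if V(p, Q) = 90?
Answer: 1632931308260/28831 ≈ 5.6638e+7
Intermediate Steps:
(V(-30, 6) - 26900)*(-2112 + 16474/(-23896 - 1*4935)) = (90 - 26900)*(-2112 + 16474/(-23896 - 1*4935)) = -26810*(-2112 + 16474/(-23896 - 4935)) = -26810*(-2112 + 16474/(-28831)) = -26810*(-2112 + 16474*(-1/28831)) = -26810*(-2112 - 16474/28831) = -26810*(-60907546/28831) = 1632931308260/28831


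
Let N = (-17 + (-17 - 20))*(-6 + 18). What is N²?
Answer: 419904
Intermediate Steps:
N = -648 (N = (-17 - 37)*12 = -54*12 = -648)
N² = (-648)² = 419904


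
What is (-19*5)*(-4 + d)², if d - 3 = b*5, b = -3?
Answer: -24320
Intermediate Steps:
d = -12 (d = 3 - 3*5 = 3 - 15 = -12)
(-19*5)*(-4 + d)² = (-19*5)*(-4 - 12)² = -95*(-16)² = -95*256 = -24320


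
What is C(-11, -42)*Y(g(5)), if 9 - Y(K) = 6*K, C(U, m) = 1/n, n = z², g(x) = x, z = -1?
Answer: -21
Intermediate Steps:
n = 1 (n = (-1)² = 1)
C(U, m) = 1 (C(U, m) = 1/1 = 1)
Y(K) = 9 - 6*K
C(-11, -42)*Y(g(5)) = 1*(9 - 6*5) = 1*(9 - 30) = 1*(-21) = -21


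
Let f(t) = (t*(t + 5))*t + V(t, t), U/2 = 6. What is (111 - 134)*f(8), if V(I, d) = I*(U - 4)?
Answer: -20608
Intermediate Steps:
U = 12 (U = 2*6 = 12)
V(I, d) = 8*I (V(I, d) = I*(12 - 4) = I*8 = 8*I)
f(t) = 8*t + t²*(5 + t) (f(t) = (t*(t + 5))*t + 8*t = (t*(5 + t))*t + 8*t = t²*(5 + t) + 8*t = 8*t + t²*(5 + t))
(111 - 134)*f(8) = (111 - 134)*(8*(8 + 8² + 5*8)) = -184*(8 + 64 + 40) = -184*112 = -23*896 = -20608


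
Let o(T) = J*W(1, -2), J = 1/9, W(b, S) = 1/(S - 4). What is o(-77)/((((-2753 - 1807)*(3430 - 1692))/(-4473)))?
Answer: -497/47551680 ≈ -1.0452e-5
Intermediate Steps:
W(b, S) = 1/(-4 + S)
J = 1/9 ≈ 0.11111
o(T) = -1/54 (o(T) = 1/(9*(-4 - 2)) = (1/9)/(-6) = (1/9)*(-1/6) = -1/54)
o(-77)/((((-2753 - 1807)*(3430 - 1692))/(-4473))) = -(-4473/((-2753 - 1807)*(3430 - 1692)))/54 = -1/(54*(-4560*1738*(-1/4473))) = -1/(54*((-7925280*(-1/4473)))) = -1/(54*2641760/1491) = -1/54*1491/2641760 = -497/47551680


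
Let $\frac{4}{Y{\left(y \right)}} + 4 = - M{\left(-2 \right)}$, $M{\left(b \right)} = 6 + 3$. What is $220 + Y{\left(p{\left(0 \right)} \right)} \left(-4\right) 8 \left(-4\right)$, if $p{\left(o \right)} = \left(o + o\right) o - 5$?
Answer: $\frac{2348}{13} \approx 180.62$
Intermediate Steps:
$M{\left(b \right)} = 9$
$p{\left(o \right)} = -5 + 2 o^{2}$ ($p{\left(o \right)} = 2 o o - 5 = 2 o^{2} - 5 = -5 + 2 o^{2}$)
$Y{\left(y \right)} = - \frac{4}{13}$ ($Y{\left(y \right)} = \frac{4}{-4 - 9} = \frac{4}{-13} = 4 \left(- \frac{1}{13}\right) = - \frac{4}{13}$)
$220 + Y{\left(p{\left(0 \right)} \right)} \left(-4\right) 8 \left(-4\right) = 220 - \frac{4 \left(-4\right) 8 \left(-4\right)}{13} = 220 - \frac{4 \left(\left(-32\right) \left(-4\right)\right)}{13} = 220 - \frac{512}{13} = \frac{2348}{13}$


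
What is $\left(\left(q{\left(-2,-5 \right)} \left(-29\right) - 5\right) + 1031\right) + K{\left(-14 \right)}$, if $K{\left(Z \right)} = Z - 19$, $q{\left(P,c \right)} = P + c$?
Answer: $1196$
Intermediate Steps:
$K{\left(Z \right)} = -19 + Z$
$\left(\left(q{\left(-2,-5 \right)} \left(-29\right) - 5\right) + 1031\right) + K{\left(-14 \right)} = \left(\left(\left(-2 - 5\right) \left(-29\right) - 5\right) + 1031\right) - 33 = \left(\left(\left(-7\right) \left(-29\right) - 5\right) + 1031\right) - 33 = \left(\left(203 - 5\right) + 1031\right) - 33 = \left(198 + 1031\right) - 33 = 1229 - 33 = 1196$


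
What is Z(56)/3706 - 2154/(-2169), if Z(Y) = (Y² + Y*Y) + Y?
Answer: 3618026/1339719 ≈ 2.7006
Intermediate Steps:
Z(Y) = Y + 2*Y² (Z(Y) = (Y² + Y²) + Y = 2*Y² + Y = Y + 2*Y²)
Z(56)/3706 - 2154/(-2169) = (56*(1 + 2*56))/3706 - 2154/(-2169) = (56*(1 + 112))*(1/3706) - 2154*(-1/2169) = (56*113)*(1/3706) + 718/723 = 6328*(1/3706) + 718/723 = 3164/1853 + 718/723 = 3618026/1339719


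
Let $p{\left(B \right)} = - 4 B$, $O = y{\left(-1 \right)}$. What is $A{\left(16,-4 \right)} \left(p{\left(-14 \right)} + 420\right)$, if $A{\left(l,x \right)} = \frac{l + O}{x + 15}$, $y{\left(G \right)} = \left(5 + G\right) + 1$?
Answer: $\frac{9996}{11} \approx 908.73$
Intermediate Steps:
$y{\left(G \right)} = 6 + G$
$O = 5$ ($O = 6 - 1 = 5$)
$A{\left(l,x \right)} = \frac{5 + l}{15 + x}$ ($A{\left(l,x \right)} = \frac{l + 5}{x + 15} = \frac{5 + l}{15 + x}$)
$A{\left(16,-4 \right)} \left(p{\left(-14 \right)} + 420\right) = \frac{5 + 16}{15 - 4} \left(\left(-4\right) \left(-14\right) + 420\right) = \frac{1}{11} \cdot 21 \left(56 + 420\right) = \frac{1}{11} \cdot 21 \cdot 476 = \frac{21}{11} \cdot 476 = \frac{9996}{11}$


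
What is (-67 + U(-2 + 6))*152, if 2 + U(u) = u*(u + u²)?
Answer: 1672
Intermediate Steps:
U(u) = -2 + u*(u + u²)
(-67 + U(-2 + 6))*152 = (-67 + (-2 + (-2 + 6)² + (-2 + 6)³))*152 = (-67 + (-2 + 4² + 4³))*152 = (-67 + (-2 + 16 + 64))*152 = (-67 + 78)*152 = 11*152 = 1672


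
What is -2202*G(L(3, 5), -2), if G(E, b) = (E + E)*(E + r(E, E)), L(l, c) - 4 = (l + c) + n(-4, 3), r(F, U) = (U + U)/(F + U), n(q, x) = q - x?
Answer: -132120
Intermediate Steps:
r(F, U) = 2*U/(F + U) (r(F, U) = (2*U)/(F + U) = 2*U/(F + U))
L(l, c) = -3 + c + l (L(l, c) = 4 + ((l + c) + (-4 - 1*3)) = 4 + ((c + l) + (-4 - 3)) = 4 + ((c + l) - 7) = 4 + (-7 + c + l) = -3 + c + l)
G(E, b) = 2*E*(1 + E) (G(E, b) = (E + E)*(E + 2*E/(E + E)) = (2*E)*(E + 2*E/((2*E))) = (2*E)*(E + 2*E*(1/(2*E))) = (2*E)*(E + 1) = (2*E)*(1 + E) = 2*E*(1 + E))
-2202*G(L(3, 5), -2) = -4404*(-3 + 5 + 3)*(1 + (-3 + 5 + 3)) = -4404*5*(1 + 5) = -4404*5*6 = -2202*60 = -132120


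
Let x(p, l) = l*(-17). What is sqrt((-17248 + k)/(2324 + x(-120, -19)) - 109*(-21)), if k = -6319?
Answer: 2*sqrt(3993936538)/2647 ≈ 47.750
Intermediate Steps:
x(p, l) = -17*l
sqrt((-17248 + k)/(2324 + x(-120, -19)) - 109*(-21)) = sqrt((-17248 - 6319)/(2324 - 17*(-19)) - 109*(-21)) = sqrt(-23567/(2324 + 323) + 2289) = sqrt(-23567/2647 + 2289) = sqrt(6035416/2647) = 2*sqrt(3993936538)/2647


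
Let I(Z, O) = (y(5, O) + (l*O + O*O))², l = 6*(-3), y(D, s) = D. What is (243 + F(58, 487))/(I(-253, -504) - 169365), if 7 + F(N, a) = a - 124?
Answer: 599/69217757284 ≈ 8.6538e-9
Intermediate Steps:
l = -18
F(N, a) = -131 + a (F(N, a) = -7 + (a - 124) = -7 + (-124 + a) = -131 + a)
I(Z, O) = (5 + O² - 18*O)² (I(Z, O) = (5 + (-18*O + O*O))² = (5 + (-18*O + O²))² = (5 + (O² - 18*O))² = (5 + O² - 18*O)²)
(243 + F(58, 487))/(I(-253, -504) - 169365) = (243 + (-131 + 487))/((5 + (-504)² - 18*(-504))² - 169365) = (243 + 356)/((5 + 254016 + 9072)² - 169365) = 599/(263093² - 169365) = 599/(69217926649 - 169365) = 599/69217757284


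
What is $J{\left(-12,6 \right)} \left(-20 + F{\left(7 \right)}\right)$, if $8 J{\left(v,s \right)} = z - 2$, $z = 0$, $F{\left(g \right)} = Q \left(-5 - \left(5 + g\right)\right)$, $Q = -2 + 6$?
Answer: $22$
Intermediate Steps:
$Q = 4$
$F{\left(g \right)} = -40 - 4 g$ ($F{\left(g \right)} = 4 \left(-5 - \left(5 + g\right)\right) = 4 \left(-10 - g\right) = -40 - 4 g$)
$J{\left(v,s \right)} = - \frac{1}{4}$ ($J{\left(v,s \right)} = \frac{0 - 2}{8} = \frac{1}{8} \left(-2\right) = - \frac{1}{4}$)
$J{\left(-12,6 \right)} \left(-20 + F{\left(7 \right)}\right) = - \frac{-20 - 68}{4} = \left(- \frac{1}{4}\right) \left(-88\right) = 22$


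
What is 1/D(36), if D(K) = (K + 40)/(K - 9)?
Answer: 27/76 ≈ 0.35526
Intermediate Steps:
D(K) = (40 + K)/(-9 + K)
1/D(36) = 1/((40 + 36)/(-9 + 36)) = 1/(76/27) = 27/76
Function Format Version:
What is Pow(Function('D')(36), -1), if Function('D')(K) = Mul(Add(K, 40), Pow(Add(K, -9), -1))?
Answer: Rational(27, 76) ≈ 0.35526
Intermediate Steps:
Function('D')(K) = Mul(Pow(Add(-9, K), -1), Add(40, K)) (Function('D')(K) = Mul(Add(40, K), Pow(Add(-9, K), -1)) = Mul(Pow(Add(-9, K), -1), Add(40, K)))
Pow(Function('D')(36), -1) = Pow(Mul(Pow(Add(-9, 36), -1), Add(40, 36)), -1) = Pow(Mul(Pow(27, -1), 76), -1) = Pow(Mul(Rational(1, 27), 76), -1) = Pow(Rational(76, 27), -1) = Rational(27, 76)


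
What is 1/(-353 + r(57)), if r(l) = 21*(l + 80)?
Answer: 1/2524 ≈ 0.00039620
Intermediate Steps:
r(l) = 1680 + 21*l (r(l) = 21*(80 + l) = 1680 + 21*l)
1/(-353 + r(57)) = 1/(-353 + (1680 + 21*57)) = 1/(-353 + (1680 + 1197)) = 1/(-353 + 2877) = 1/2524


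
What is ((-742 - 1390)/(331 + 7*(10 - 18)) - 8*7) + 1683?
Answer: 445293/275 ≈ 1619.2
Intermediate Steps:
((-742 - 1390)/(331 + 7*(10 - 18)) - 8*7) + 1683 = (-2132/(331 + 7*(-8)) - 56) + 1683 = (-2132/(331 - 56) - 56) + 1683 = (-2132/275 - 56) + 1683 = -17532/275 + 1683 = 445293/275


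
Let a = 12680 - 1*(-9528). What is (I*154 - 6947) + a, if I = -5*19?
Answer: 631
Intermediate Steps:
I = -95
a = 22208 (a = 12680 + 9528 = 22208)
(I*154 - 6947) + a = (-95*154 - 6947) + 22208 = (-14630 - 6947) + 22208 = -21577 + 22208 = 631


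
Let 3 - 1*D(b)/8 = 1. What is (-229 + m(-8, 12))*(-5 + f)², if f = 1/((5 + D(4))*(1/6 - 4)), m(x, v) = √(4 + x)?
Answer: -149136021/25921 + 1302498*I/25921 ≈ -5753.5 + 50.249*I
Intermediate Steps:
D(b) = 16 (D(b) = 24 - 8*1 = 24 - 8 = 16)
f = -2/161 (f = 1/((5 + 16)*(1/6 - 4)) = 1/(21*(⅙ - 4)) = 1/(21*(-23/6)) = 1/(-161/2) = -2/161 ≈ -0.012422)
(-229 + m(-8, 12))*(-5 + f)² = (-229 + √(4 - 8))*(-5 - 2/161)² = (-229 + √(-4))*(-807/161)² = (-229 + 2*I)*(651249/25921) = -149136021/25921 + 1302498*I/25921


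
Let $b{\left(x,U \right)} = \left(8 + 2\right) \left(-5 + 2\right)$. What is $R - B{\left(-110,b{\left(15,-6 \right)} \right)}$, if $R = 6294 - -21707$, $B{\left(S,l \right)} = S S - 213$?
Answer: $16114$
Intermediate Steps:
$b{\left(x,U \right)} = -30$ ($b{\left(x,U \right)} = 10 \left(-3\right) = -30$)
$B{\left(S,l \right)} = -213 + S^{2}$ ($B{\left(S,l \right)} = S^{2} - 213 = -213 + S^{2}$)
$R = 28001$ ($R = 6294 + 21707 = 28001$)
$R - B{\left(-110,b{\left(15,-6 \right)} \right)} = 28001 - \left(-213 + \left(-110\right)^{2}\right) = 28001 - \left(-213 + 12100\right) = 28001 - 11887 = 16114$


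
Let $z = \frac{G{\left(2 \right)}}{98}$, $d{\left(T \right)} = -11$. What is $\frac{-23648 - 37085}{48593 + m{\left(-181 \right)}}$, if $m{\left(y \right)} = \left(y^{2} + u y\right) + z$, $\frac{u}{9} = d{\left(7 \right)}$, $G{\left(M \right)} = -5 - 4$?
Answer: $- \frac{5951834}{9728745} \approx -0.61178$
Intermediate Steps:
$G{\left(M \right)} = -9$ ($G{\left(M \right)} = -5 - 4 = -9$)
$u = -99$ ($u = 9 \left(-11\right) = -99$)
$z = - \frac{9}{98} \approx -0.091837$
$m{\left(y \right)} = - \frac{9}{98} + y^{2} - 99 y$ ($m{\left(y \right)} = \left(y^{2} - 99 y\right) - \frac{9}{98} = - \frac{9}{98} + y^{2} - 99 y$)
$\frac{-23648 - 37085}{48593 + m{\left(-181 \right)}} = \frac{-23648 - 37085}{48593 - \left(- \frac{1756053}{98} - 32761\right)} = - \frac{60733}{48593 + \left(- \frac{9}{98} + 32761 + 17919\right)} = - \frac{60733}{48593 + \frac{4966631}{98}} = - \frac{60733}{\frac{9728745}{98}} = \left(-60733\right) \frac{98}{9728745} = - \frac{5951834}{9728745}$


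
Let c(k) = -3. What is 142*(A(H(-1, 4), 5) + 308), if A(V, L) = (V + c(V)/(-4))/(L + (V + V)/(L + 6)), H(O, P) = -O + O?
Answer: 437573/10 ≈ 43757.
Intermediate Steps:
H(O, P) = 0
A(V, L) = (3/4 + V)/(L + 2*V/(6 + L)) (A(V, L) = (V - 3/(-4))/(L + (V + V)/(L + 6)) = (V - 3*(-1/4))/(L + (2*V)/(6 + L)) = (V + 3/4)/(L + 2*V/(6 + L)) = (3/4 + V)/(L + 2*V/(6 + L)))
142*(A(H(-1, 4), 5) + 308) = 142*((18 + 3*5 + 24*0 + 4*5*0)/(4*(5**2 + 2*0 + 6*5)) + 308) = 142*((18 + 15 + 0 + 0)/(4*(25 + 0 + 30)) + 308) = 142*((1/4)*33/55 + 308) = 142*((1/4)*(1/55)*33 + 308) = 142*(3/20 + 308) = 142*(6163/20) = 437573/10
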